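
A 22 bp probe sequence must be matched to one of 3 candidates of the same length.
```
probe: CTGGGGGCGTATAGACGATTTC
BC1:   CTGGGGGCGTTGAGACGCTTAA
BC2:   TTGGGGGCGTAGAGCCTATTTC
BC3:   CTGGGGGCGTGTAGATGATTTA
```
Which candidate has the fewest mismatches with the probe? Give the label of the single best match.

BC3

Hamming distances to probe — BC1: 5; BC2: 4; BC3: 3.
Smallest is BC3 with 3 mismatches.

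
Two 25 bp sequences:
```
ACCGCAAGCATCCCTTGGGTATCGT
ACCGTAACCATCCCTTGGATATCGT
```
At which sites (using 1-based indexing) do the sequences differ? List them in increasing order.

5, 8, 19

Differences at site 5 (C→T), site 8 (G→C), site 19 (G→A).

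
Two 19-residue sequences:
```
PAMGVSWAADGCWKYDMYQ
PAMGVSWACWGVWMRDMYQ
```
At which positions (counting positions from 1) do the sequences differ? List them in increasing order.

9, 10, 12, 14, 15

Differences at position 9 (A→C), position 10 (D→W), position 12 (C→V), position 14 (K→M), position 15 (Y→R).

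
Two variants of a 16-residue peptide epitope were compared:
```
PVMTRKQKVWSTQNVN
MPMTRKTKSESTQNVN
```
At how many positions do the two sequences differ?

5

The sequences differ at positions 1, 2, 7, 9, 10 (1-based) — 5 in total.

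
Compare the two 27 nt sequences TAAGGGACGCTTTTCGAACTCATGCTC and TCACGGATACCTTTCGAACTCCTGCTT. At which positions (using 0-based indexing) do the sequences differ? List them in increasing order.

1, 3, 7, 8, 10, 21, 26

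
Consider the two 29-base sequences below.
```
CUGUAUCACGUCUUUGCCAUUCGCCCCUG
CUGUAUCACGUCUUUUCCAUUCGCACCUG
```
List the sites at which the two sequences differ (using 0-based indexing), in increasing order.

Scanning 0-based: 15: G/U; 24: C/A.

15, 24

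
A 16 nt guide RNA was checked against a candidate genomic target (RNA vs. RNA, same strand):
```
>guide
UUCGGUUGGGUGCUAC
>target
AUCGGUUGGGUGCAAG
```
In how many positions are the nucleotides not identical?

Comparing position by position, 3 positions differ: 1 (U/A), 14 (U/A), 16 (C/G).

3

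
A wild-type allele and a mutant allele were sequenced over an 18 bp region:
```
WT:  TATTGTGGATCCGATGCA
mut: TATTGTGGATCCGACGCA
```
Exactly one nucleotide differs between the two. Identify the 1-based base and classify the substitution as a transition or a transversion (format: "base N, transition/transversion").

base 15, transition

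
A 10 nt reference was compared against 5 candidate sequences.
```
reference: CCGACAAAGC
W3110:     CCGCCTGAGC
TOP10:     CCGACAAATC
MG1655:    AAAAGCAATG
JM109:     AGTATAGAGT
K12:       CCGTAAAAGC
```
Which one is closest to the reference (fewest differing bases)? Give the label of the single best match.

TOP10

W3110 differs at 3 bases; TOP10 differs at 1 base; MG1655 differs at 7 bases; JM109 differs at 6 bases; K12 differs at 2 bases. The closest is TOP10.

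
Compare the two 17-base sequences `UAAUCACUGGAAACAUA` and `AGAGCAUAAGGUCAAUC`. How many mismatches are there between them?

Comparing position by position, 11 positions differ: 1 (U/A), 2 (A/G), 4 (U/G), 7 (C/U), 8 (U/A), 9 (G/A), 11 (A/G), 12 (A/U), 13 (A/C), 14 (C/A), 17 (A/C).

11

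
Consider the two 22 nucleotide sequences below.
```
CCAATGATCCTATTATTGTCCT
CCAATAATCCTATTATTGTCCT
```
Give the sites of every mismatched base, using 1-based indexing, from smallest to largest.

Differences at site 6 (G→A).

6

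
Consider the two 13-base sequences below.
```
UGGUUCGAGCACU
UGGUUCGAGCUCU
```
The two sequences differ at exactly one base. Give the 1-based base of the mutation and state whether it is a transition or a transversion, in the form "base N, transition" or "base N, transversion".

base 11, transversion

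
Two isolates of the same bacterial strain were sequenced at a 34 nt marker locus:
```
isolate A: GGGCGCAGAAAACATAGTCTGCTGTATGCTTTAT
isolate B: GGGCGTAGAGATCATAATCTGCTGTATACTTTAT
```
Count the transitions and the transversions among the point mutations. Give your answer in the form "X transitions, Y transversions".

Transitions (purine↔purine or pyrimidine↔pyrimidine): 6 C→T, 10 A→G, 17 G→A, 28 G→A.
Transversions (purine↔pyrimidine): 12 A→T.

4 transitions, 1 transversion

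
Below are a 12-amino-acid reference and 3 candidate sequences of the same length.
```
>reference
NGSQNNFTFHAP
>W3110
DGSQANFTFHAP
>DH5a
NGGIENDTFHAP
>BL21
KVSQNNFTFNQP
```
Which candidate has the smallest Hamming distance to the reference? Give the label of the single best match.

W3110

W3110 differs at 2 positions; DH5a differs at 4 positions; BL21 differs at 4 positions. The closest is W3110.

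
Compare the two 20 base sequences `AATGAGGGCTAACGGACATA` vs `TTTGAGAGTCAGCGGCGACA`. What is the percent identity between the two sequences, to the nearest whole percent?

9 positions differ (1, 2, 7, 9, 10, 12, 16, 17, 19), so 11 of 20 match: 11/20 = 55%.

55%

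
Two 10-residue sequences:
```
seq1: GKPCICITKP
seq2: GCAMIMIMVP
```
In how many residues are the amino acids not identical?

6

Comparing position by position, 6 residues differ: 2 (K/C), 3 (P/A), 4 (C/M), 6 (C/M), 8 (T/M), 9 (K/V).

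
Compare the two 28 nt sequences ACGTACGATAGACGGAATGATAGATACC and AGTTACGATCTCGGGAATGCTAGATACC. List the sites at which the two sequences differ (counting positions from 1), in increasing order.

2, 3, 10, 11, 12, 13, 20

Scanning 1-based: 2: C/G; 3: G/T; 10: A/C; 11: G/T; 12: A/C; 13: C/G; 20: A/C.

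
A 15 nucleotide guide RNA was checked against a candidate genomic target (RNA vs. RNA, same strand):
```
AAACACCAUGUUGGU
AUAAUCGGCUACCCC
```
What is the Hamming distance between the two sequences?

12

Comparing position by position, 12 positions differ: 2 (A/U), 4 (C/A), 5 (A/U), 7 (C/G), 8 (A/G), 9 (U/C), 10 (G/U), 11 (U/A), 12 (U/C), 13 (G/C), 14 (G/C), 15 (U/C).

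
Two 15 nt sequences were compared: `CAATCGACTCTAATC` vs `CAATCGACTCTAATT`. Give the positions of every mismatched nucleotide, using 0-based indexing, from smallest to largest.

Differences at position 14 (C→T).

14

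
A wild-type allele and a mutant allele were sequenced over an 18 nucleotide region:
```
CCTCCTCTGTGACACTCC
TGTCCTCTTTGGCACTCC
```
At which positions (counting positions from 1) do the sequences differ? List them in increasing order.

1, 2, 9, 12

Differences at position 1 (C→T), position 2 (C→G), position 9 (G→T), position 12 (A→G).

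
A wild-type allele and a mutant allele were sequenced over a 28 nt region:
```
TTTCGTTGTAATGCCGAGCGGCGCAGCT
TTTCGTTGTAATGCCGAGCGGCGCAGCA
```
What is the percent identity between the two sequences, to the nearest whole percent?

1 position differs (28), so 27 of 28 match: 27/28 = 96.43%.

96%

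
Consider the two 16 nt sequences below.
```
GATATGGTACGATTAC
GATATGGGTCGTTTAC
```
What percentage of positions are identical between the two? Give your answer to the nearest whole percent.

81%

3 positions differ (8, 9, 12), so 13 of 16 match: 13/16 = 81.25%.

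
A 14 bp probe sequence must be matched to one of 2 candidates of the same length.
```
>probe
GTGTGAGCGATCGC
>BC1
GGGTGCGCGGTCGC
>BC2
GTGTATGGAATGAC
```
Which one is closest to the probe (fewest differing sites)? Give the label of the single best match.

BC1

Hamming distances to probe — BC1: 3; BC2: 6.
Smallest is BC1 with 3 mismatches.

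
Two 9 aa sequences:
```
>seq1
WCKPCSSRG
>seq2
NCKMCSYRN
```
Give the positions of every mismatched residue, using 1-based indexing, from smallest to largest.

1, 4, 7, 9

Scanning 1-based: 1: W/N; 4: P/M; 7: S/Y; 9: G/N.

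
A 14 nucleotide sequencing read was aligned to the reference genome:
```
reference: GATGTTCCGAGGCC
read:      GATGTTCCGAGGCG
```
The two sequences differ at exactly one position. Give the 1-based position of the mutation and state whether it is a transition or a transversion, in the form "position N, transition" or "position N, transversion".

The sequences differ only at position 14: C→G (pyrimidine→purine), a transversion.

position 14, transversion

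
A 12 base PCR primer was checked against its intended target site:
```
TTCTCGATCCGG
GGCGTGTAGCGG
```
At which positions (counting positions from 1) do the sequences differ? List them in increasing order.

Scanning 1-based: 1: T/G; 2: T/G; 4: T/G; 5: C/T; 7: A/T; 8: T/A; 9: C/G.

1, 2, 4, 5, 7, 8, 9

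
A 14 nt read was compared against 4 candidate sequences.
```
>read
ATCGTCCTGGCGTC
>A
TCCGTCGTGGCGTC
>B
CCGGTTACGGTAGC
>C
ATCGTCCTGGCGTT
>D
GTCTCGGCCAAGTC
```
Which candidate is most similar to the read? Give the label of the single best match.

C

A differs at 3 sites; B differs at 9 sites; C differs at 1 site; D differs at 9 sites. The closest is C.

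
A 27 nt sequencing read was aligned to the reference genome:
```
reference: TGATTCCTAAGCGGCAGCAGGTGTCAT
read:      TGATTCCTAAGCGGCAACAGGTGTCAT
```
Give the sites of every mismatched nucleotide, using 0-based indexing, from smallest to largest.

16

Differences at site 16 (G→A).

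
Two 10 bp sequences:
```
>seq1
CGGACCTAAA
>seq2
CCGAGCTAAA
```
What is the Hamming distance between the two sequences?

2

Mismatches (1-based): base 2: G→C; base 5: C→G.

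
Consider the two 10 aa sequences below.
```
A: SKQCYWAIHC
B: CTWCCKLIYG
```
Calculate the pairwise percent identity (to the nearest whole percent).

20%

Mismatches at positions 1, 2, 3, 5, 6, 7, 9, 10 (1-based): 8 of 10.
Identical positions: 2/10 = 20% → 20%.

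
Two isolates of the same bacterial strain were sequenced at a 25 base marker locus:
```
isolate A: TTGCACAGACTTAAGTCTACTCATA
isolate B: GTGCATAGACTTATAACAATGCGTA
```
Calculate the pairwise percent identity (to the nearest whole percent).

64%

9 positions differ (1, 6, 14, 15, 16, 18, 20, 21, 23), so 16 of 25 match: 16/25 = 64%.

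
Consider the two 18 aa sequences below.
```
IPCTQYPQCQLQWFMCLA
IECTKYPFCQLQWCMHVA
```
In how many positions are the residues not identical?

6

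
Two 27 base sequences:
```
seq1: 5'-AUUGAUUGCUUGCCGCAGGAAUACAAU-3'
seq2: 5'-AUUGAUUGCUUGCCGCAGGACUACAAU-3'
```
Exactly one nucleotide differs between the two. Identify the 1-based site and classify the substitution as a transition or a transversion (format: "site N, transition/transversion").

site 21, transversion

The sequences differ only at site 21: A→C (purine→pyrimidine), a transversion.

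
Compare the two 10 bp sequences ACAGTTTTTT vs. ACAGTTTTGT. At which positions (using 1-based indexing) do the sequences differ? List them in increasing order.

Differences at position 9 (T→G).

9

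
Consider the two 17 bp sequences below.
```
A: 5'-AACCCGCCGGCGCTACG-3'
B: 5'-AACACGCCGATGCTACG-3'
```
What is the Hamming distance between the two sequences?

Mismatches (1-based): site 4: C→A; site 10: G→A; site 11: C→T.

3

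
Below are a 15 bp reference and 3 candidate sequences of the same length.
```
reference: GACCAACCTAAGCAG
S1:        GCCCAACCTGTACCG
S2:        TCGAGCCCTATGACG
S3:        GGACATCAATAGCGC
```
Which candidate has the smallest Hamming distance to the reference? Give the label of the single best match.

S1 differs at 5 positions; S2 differs at 9 positions; S3 differs at 8 positions. The closest is S1.

S1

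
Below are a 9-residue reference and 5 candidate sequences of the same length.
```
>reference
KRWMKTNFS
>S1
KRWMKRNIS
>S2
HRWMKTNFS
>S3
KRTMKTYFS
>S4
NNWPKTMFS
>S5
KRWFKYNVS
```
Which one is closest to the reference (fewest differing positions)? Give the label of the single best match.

S2

Hamming distances to reference — S1: 2; S2: 1; S3: 2; S4: 4; S5: 3.
Smallest is S2 with 1 mismatch.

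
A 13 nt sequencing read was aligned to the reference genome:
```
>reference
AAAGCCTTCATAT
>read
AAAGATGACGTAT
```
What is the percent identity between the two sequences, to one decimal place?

61.5%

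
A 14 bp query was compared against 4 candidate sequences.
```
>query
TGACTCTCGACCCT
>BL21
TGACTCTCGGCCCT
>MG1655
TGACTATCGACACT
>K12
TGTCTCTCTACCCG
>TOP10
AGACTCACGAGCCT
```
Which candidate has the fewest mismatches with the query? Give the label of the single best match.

BL21 differs at 1 base; MG1655 differs at 2 bases; K12 differs at 3 bases; TOP10 differs at 3 bases. The closest is BL21.

BL21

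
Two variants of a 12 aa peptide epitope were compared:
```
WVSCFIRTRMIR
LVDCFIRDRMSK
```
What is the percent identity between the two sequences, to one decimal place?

5 positions differ (1, 3, 8, 11, 12), so 7 of 12 match: 7/12 = 58.33%.

58.3%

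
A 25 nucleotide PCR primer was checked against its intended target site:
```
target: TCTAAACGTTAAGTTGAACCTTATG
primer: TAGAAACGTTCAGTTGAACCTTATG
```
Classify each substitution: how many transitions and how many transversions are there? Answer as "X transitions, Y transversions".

0 transitions, 3 transversions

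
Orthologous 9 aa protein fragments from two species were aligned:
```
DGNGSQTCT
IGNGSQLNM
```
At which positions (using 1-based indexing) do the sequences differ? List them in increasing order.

1, 7, 8, 9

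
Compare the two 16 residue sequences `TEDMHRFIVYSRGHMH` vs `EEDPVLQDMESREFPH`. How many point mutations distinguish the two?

Comparing position by position, 11 positions differ: 1 (T/E), 4 (M/P), 5 (H/V), 6 (R/L), 7 (F/Q), 8 (I/D), 9 (V/M), 10 (Y/E), 13 (G/E), 14 (H/F), 15 (M/P).

11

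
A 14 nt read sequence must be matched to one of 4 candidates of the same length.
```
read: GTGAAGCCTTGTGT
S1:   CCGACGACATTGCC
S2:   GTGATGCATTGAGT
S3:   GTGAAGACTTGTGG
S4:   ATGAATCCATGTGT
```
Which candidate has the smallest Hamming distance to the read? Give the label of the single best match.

S3

S1 differs at 9 sites; S2 differs at 3 sites; S3 differs at 2 sites; S4 differs at 3 sites. The closest is S3.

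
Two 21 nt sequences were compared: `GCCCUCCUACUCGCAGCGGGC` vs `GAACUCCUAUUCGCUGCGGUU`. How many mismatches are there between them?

6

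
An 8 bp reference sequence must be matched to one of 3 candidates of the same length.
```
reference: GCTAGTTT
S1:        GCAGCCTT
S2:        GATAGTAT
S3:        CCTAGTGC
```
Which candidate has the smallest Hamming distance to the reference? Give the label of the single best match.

S2

S1 differs at 4 bases; S2 differs at 2 bases; S3 differs at 3 bases. The closest is S2.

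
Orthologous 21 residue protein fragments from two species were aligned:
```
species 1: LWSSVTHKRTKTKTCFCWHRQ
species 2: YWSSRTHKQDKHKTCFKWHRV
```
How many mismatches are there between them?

7

Mismatches (1-based): residue 1: L→Y; residue 5: V→R; residue 9: R→Q; residue 10: T→D; residue 12: T→H; residue 17: C→K; residue 21: Q→V.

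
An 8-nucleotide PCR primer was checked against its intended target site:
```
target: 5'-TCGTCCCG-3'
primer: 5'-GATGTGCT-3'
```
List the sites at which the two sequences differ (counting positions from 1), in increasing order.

Differences at site 1 (T→G), site 2 (C→A), site 3 (G→T), site 4 (T→G), site 5 (C→T), site 6 (C→G), site 8 (G→T).

1, 2, 3, 4, 5, 6, 8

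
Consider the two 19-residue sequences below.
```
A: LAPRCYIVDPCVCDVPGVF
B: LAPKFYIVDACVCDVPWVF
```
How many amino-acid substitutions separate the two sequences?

4

Mismatches (1-based): residue 4: R→K; residue 5: C→F; residue 10: P→A; residue 17: G→W.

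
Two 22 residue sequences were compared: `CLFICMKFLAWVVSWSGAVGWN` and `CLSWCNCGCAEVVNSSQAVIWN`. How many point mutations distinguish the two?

Comparing position by position, 11 residues differ: 3 (F/S), 4 (I/W), 6 (M/N), 7 (K/C), 8 (F/G), 9 (L/C), 11 (W/E), 14 (S/N), 15 (W/S), 17 (G/Q), 20 (G/I).

11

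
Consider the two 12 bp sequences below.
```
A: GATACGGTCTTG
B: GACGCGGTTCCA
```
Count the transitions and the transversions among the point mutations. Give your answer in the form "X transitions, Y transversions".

6 transitions, 0 transversions

Mismatches (1-based):
base 3: T→C (pyrimidine→pyrimidine, transition)
base 4: A→G (purine→purine, transition)
base 9: C→T (pyrimidine→pyrimidine, transition)
base 10: T→C (pyrimidine→pyrimidine, transition)
base 11: T→C (pyrimidine→pyrimidine, transition)
base 12: G→A (purine→purine, transition)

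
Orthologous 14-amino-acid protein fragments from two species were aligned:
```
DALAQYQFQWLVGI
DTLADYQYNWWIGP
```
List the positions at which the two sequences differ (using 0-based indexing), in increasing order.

1, 4, 7, 8, 10, 11, 13

Scanning 0-based: 1: A/T; 4: Q/D; 7: F/Y; 8: Q/N; 10: L/W; 11: V/I; 13: I/P.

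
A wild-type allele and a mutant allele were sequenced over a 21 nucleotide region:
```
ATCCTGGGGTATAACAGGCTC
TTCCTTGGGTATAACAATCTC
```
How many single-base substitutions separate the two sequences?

4

The sequences differ at positions 1, 6, 17, 18 (1-based) — 4 in total.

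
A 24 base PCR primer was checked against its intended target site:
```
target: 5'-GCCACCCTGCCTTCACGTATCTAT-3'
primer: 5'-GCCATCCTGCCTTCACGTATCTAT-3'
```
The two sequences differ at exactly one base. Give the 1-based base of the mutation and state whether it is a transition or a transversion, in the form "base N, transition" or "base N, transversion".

base 5, transition

The sequences differ only at base 5: C→T (pyrimidine→pyrimidine), a transition.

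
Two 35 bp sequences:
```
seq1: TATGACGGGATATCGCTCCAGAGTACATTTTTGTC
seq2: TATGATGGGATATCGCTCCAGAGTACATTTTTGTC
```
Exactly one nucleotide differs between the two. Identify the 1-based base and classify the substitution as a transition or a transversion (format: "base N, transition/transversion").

base 6, transition

Base 6 changes C→T. C is a pyrimidine and T is a pyrimidine, so this is a transition.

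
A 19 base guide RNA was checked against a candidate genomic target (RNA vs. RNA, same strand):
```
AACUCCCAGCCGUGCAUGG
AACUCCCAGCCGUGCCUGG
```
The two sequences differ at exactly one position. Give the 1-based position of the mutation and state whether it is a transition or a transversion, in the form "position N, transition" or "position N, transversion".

The sequences differ only at position 16: A→C (purine→pyrimidine), a transversion.

position 16, transversion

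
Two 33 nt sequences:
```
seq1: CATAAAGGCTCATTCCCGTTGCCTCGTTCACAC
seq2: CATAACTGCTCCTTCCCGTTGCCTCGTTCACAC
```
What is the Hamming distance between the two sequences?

3

Mismatches (1-based): base 6: A→C; base 7: G→T; base 12: A→C.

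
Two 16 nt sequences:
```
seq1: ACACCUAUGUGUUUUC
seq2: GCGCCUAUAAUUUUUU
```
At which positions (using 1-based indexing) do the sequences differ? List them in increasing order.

1, 3, 9, 10, 11, 16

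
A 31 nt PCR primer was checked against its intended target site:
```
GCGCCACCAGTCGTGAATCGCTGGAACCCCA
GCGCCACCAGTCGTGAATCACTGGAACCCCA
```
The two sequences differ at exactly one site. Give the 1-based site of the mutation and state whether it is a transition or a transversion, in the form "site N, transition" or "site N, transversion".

site 20, transition

Site 20 changes G→A. G is a purine and A is a purine, so this is a transition.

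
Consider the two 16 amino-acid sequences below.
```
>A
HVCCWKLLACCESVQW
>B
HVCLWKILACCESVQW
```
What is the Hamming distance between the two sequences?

Comparing position by position, 2 residues differ: 4 (C/L), 7 (L/I).

2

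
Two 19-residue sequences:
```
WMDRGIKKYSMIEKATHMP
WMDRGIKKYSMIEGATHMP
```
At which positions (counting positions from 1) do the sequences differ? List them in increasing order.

14

Scanning 1-based: 14: K/G.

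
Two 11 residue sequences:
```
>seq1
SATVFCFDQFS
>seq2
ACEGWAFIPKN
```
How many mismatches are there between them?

10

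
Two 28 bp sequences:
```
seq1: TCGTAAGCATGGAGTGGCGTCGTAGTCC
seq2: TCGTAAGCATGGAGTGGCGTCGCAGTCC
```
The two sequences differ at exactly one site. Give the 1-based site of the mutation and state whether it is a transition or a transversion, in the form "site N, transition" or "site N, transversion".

Site 23 changes T→C. T is a pyrimidine and C is a pyrimidine, so this is a transition.

site 23, transition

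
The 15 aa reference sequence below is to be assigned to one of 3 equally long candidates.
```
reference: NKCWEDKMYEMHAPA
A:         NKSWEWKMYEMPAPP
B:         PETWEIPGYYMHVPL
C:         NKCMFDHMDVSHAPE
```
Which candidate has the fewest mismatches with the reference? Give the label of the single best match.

A

Hamming distances to reference — A: 4; B: 9; C: 7.
Smallest is A with 4 mismatches.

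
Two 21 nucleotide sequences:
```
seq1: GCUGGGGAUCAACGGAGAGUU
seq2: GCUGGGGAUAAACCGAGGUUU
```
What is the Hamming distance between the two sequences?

4

Mismatches (1-based): position 10: C→A; position 14: G→C; position 18: A→G; position 19: G→U.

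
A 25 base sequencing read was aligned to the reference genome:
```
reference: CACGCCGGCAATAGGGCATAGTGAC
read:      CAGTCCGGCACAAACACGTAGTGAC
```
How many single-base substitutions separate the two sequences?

8

The sequences differ at bases 3, 4, 11, 12, 14, 15, 16, 18 (1-based) — 8 in total.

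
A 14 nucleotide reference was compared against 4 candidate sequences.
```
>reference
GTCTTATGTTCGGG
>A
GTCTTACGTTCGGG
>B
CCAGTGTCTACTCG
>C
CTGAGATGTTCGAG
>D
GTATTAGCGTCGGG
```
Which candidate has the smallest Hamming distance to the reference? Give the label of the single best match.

A differs at 1 site; B differs at 9 sites; C differs at 5 sites; D differs at 4 sites. The closest is A.

A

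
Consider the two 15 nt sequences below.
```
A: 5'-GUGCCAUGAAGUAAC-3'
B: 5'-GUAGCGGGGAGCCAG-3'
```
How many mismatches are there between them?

The sequences differ at positions 3, 4, 6, 7, 9, 12, 13, 15 (1-based) — 8 in total.

8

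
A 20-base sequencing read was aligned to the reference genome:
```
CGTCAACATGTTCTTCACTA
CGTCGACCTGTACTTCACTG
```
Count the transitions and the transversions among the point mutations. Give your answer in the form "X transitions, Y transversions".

2 transitions, 2 transversions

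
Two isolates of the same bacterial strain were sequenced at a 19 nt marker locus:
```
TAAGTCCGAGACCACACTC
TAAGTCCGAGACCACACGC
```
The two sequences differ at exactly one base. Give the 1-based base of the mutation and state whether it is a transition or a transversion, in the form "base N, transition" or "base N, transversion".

Base 18 changes T→G. T is a pyrimidine and G is a purine, so this is a transversion.

base 18, transversion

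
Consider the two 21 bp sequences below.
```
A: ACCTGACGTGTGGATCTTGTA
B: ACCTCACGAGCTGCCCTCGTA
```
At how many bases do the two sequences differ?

7

The sequences differ at bases 5, 9, 11, 12, 14, 15, 18 (1-based) — 7 in total.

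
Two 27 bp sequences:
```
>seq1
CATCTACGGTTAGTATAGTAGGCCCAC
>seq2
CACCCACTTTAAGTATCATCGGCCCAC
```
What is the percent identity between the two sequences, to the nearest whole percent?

70%

8 positions differ (3, 5, 8, 9, 11, 17, 18, 20), so 19 of 27 match: 19/27 = 70.37%.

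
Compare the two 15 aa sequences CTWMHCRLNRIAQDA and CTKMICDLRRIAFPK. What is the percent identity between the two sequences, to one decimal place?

Mismatches at positions 3, 5, 7, 9, 13, 14, 15 (1-based): 7 of 15.
Identical positions: 8/15 = 53.33% → 53.3%.

53.3%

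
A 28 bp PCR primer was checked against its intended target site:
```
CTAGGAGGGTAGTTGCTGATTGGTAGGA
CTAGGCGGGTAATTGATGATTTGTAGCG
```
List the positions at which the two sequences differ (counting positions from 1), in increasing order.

6, 12, 16, 22, 27, 28

Differences at position 6 (A→C), position 12 (G→A), position 16 (C→A), position 22 (G→T), position 27 (G→C), position 28 (A→G).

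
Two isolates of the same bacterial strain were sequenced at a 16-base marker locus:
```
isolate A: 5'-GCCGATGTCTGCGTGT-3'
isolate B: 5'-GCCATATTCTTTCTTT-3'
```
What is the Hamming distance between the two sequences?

Comparing position by position, 8 sites differ: 4 (G/A), 5 (A/T), 6 (T/A), 7 (G/T), 11 (G/T), 12 (C/T), 13 (G/C), 15 (G/T).

8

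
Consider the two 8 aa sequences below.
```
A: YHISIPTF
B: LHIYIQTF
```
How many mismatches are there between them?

The sequences differ at positions 1, 4, 6 (1-based) — 3 in total.

3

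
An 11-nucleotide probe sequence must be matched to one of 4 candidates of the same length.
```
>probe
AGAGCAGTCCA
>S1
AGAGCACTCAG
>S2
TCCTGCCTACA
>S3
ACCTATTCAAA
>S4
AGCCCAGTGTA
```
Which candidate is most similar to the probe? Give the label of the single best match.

S1

S1 differs at 3 bases; S2 differs at 8 bases; S3 differs at 9 bases; S4 differs at 4 bases. The closest is S1.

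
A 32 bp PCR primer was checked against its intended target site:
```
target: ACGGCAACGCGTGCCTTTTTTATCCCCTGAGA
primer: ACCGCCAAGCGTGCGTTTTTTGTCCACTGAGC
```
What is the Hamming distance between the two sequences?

7

The sequences differ at sites 3, 6, 8, 15, 22, 26, 32 (1-based) — 7 in total.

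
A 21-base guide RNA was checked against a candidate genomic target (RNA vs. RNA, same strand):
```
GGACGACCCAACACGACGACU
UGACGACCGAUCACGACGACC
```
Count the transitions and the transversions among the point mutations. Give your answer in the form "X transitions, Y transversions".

1 transition, 3 transversions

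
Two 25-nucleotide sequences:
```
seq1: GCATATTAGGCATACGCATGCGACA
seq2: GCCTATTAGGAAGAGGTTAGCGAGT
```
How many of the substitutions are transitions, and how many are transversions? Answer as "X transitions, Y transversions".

1 transition, 8 transversions

Transitions (purine↔purine or pyrimidine↔pyrimidine): 17 C→T.
Transversions (purine↔pyrimidine): 3 A→C, 11 C→A, 13 T→G, 15 C→G, 18 A→T, 19 T→A, 24 C→G, 25 A→T.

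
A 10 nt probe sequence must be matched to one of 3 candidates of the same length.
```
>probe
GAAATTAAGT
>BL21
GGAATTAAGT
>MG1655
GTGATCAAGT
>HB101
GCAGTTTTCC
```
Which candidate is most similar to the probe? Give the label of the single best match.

BL21

Hamming distances to probe — BL21: 1; MG1655: 3; HB101: 6.
Smallest is BL21 with 1 mismatch.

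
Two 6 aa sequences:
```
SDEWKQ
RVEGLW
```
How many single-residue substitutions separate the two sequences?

The sequences differ at residues 1, 2, 4, 5, 6 (1-based) — 5 in total.

5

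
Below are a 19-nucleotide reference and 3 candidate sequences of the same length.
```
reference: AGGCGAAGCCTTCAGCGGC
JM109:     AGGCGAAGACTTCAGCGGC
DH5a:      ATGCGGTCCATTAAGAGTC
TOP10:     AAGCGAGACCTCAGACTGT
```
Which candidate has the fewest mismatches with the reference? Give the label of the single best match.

JM109 differs at 1 position; DH5a differs at 8 positions; TOP10 differs at 9 positions. The closest is JM109.

JM109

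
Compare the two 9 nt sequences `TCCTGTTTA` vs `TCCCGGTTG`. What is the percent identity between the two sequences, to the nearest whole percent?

67%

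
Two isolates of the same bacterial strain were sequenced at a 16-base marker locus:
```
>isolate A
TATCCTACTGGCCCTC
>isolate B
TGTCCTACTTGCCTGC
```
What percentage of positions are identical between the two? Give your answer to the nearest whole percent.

Mismatches at positions 2, 10, 14, 15 (1-based): 4 of 16.
Identical positions: 12/16 = 75% → 75%.

75%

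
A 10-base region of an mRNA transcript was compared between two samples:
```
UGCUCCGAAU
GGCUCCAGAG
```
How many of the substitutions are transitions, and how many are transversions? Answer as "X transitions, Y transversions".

2 transitions, 2 transversions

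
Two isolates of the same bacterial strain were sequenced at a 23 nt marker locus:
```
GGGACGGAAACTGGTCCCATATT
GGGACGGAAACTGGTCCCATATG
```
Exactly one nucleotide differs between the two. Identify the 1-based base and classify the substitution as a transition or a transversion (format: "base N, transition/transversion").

The sequences differ only at base 23: T→G (pyrimidine→purine), a transversion.

base 23, transversion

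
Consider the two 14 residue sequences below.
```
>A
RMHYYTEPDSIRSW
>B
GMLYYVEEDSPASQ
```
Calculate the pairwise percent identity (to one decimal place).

7 positions differ (1, 3, 6, 8, 11, 12, 14), so 7 of 14 match: 7/14 = 50%.

50.0%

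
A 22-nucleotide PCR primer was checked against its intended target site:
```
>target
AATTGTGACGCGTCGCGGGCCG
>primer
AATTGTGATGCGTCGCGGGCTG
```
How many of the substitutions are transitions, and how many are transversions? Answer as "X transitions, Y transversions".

2 transitions, 0 transversions

Transitions (purine↔purine or pyrimidine↔pyrimidine): 9 C→T, 21 C→T.
Transversions (purine↔pyrimidine): none.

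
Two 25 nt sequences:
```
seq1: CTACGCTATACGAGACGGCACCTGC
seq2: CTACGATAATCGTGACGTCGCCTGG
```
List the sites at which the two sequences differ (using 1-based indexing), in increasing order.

Differences at site 6 (C→A), site 9 (T→A), site 10 (A→T), site 13 (A→T), site 18 (G→T), site 20 (A→G), site 25 (C→G).

6, 9, 10, 13, 18, 20, 25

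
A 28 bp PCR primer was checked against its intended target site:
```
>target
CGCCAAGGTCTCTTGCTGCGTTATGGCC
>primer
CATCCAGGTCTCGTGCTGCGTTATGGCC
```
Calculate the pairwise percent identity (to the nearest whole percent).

4 positions differ (2, 3, 5, 13), so 24 of 28 match: 24/28 = 85.71%.

86%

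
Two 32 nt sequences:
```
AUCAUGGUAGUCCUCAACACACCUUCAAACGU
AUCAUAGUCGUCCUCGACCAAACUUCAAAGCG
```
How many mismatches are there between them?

Comparing position by position, 9 bases differ: 6 (G/A), 9 (A/C), 16 (A/G), 19 (A/C), 20 (C/A), 22 (C/A), 30 (C/G), 31 (G/C), 32 (U/G).

9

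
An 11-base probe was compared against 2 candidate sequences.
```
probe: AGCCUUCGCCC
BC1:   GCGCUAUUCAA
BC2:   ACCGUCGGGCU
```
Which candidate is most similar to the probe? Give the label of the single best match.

BC2

Hamming distances to probe — BC1: 8; BC2: 6.
Smallest is BC2 with 6 mismatches.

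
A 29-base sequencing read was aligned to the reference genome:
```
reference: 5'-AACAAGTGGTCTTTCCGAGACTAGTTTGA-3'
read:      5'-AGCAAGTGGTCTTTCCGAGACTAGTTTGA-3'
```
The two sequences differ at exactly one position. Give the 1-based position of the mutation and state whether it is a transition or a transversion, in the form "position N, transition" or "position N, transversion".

The sequences differ only at position 2: A→G (purine→purine), a transition.

position 2, transition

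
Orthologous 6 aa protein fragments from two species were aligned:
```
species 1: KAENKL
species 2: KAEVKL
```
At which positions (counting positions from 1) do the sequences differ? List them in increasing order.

4

Differences at position 4 (N→V).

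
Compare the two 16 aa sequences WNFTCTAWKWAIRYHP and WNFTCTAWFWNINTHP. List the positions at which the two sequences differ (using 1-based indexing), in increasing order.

9, 11, 13, 14

Differences at position 9 (K→F), position 11 (A→N), position 13 (R→N), position 14 (Y→T).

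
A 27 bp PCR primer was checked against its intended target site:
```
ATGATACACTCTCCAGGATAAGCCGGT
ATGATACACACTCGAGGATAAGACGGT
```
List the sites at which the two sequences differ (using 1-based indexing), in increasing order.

10, 14, 23

Differences at site 10 (T→A), site 14 (C→G), site 23 (C→A).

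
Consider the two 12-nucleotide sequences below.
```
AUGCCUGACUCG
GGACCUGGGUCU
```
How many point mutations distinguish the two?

6

Mismatches (1-based): site 1: A→G; site 2: U→G; site 3: G→A; site 8: A→G; site 9: C→G; site 12: G→U.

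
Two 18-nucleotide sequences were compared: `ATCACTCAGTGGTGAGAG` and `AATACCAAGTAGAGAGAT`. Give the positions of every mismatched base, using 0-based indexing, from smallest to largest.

Differences at position 1 (T→A), position 2 (C→T), position 5 (T→C), position 6 (C→A), position 10 (G→A), position 12 (T→A), position 17 (G→T).

1, 2, 5, 6, 10, 12, 17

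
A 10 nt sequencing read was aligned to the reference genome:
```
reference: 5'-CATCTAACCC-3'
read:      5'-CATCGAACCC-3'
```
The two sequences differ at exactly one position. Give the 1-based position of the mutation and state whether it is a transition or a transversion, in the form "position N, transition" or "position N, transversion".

Position 5 changes T→G. T is a pyrimidine and G is a purine, so this is a transversion.

position 5, transversion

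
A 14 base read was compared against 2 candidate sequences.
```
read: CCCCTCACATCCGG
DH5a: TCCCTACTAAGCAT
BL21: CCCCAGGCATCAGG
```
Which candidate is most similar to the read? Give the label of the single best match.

Hamming distances to read — DH5a: 8; BL21: 4.
Smallest is BL21 with 4 mismatches.

BL21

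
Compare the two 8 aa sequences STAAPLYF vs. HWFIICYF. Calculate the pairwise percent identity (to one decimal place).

25.0%

Mismatches at positions 1, 2, 3, 4, 5, 6 (1-based): 6 of 8.
Identical positions: 2/8 = 25% → 25.0%.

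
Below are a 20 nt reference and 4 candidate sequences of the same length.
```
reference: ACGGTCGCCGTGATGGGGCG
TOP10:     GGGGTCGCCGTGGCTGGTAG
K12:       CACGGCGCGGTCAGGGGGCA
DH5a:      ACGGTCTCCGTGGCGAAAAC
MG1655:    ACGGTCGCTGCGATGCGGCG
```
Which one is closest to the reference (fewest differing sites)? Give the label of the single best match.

TOP10 differs at 7 sites; K12 differs at 8 sites; DH5a differs at 8 sites; MG1655 differs at 3 sites. The closest is MG1655.

MG1655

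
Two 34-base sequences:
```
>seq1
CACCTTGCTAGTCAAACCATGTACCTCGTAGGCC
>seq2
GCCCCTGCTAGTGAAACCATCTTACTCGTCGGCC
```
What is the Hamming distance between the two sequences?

8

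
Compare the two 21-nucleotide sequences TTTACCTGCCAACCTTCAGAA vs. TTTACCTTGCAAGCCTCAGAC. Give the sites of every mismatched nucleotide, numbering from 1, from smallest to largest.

Scanning 1-based: 8: G/T; 9: C/G; 13: C/G; 15: T/C; 21: A/C.

8, 9, 13, 15, 21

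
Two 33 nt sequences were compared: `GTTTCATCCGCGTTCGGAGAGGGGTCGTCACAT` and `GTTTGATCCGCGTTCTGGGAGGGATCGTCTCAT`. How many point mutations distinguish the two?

Comparing position by position, 5 positions differ: 5 (C/G), 16 (G/T), 18 (A/G), 24 (G/A), 30 (A/T).

5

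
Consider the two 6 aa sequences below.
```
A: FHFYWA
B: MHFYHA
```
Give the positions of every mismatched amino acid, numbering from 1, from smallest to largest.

1, 5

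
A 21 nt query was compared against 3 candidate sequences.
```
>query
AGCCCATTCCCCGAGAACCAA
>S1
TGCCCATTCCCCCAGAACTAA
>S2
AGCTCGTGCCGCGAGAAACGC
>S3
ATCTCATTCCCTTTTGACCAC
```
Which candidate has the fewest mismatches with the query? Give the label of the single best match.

S1

S1 differs at 3 positions; S2 differs at 7 positions; S3 differs at 8 positions. The closest is S1.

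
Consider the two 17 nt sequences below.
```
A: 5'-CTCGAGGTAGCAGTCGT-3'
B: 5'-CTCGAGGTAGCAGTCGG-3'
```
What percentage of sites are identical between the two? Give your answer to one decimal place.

Mismatch at position 17 (1-based): 1 of 17.
Identical positions: 16/17 = 94.12% → 94.1%.

94.1%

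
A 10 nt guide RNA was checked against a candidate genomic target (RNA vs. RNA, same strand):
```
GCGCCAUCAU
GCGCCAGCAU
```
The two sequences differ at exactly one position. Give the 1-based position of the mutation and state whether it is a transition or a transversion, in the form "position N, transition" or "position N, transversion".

position 7, transversion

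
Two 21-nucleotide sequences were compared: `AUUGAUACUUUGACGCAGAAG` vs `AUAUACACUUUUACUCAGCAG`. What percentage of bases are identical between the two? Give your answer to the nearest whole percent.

71%

Mismatches at positions 3, 4, 6, 12, 15, 19 (1-based): 6 of 21.
Identical positions: 15/21 = 71.43% → 71%.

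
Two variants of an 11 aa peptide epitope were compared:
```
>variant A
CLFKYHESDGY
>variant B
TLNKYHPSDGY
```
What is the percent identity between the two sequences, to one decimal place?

72.7%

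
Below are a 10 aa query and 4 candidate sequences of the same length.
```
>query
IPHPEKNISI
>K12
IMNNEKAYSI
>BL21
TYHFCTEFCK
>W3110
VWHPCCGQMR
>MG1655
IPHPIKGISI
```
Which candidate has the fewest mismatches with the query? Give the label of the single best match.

MG1655

K12 differs at 5 positions; BL21 differs at 9 positions; W3110 differs at 8 positions; MG1655 differs at 2 positions. The closest is MG1655.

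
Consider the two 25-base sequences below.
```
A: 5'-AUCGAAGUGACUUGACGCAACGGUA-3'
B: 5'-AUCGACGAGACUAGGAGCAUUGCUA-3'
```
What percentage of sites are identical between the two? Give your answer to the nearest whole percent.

68%

Mismatches at positions 6, 8, 13, 15, 16, 20, 21, 23 (1-based): 8 of 25.
Identical positions: 17/25 = 68% → 68%.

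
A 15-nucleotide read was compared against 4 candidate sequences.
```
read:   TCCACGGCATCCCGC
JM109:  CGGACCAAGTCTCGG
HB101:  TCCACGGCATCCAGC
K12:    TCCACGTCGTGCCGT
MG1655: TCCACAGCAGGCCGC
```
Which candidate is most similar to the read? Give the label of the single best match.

HB101

Hamming distances to read — JM109: 9; HB101: 1; K12: 4; MG1655: 3.
Smallest is HB101 with 1 mismatch.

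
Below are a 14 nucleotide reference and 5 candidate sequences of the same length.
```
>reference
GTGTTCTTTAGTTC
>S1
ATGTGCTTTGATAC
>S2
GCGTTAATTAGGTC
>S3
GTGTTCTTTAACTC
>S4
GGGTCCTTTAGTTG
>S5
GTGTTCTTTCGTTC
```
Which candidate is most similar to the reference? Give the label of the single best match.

S1 differs at 5 positions; S2 differs at 4 positions; S3 differs at 2 positions; S4 differs at 3 positions; S5 differs at 1 position. The closest is S5.

S5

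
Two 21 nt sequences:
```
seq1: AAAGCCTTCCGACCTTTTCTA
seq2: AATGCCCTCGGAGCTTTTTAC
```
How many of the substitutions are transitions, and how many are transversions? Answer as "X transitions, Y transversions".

Mismatches (1-based):
site 3: A→T (purine→pyrimidine, transversion)
site 7: T→C (pyrimidine→pyrimidine, transition)
site 10: C→G (pyrimidine→purine, transversion)
site 13: C→G (pyrimidine→purine, transversion)
site 19: C→T (pyrimidine→pyrimidine, transition)
site 20: T→A (pyrimidine→purine, transversion)
site 21: A→C (purine→pyrimidine, transversion)

2 transitions, 5 transversions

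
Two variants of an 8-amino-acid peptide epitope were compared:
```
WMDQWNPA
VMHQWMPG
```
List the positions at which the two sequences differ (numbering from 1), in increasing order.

Differences at position 1 (W→V), position 3 (D→H), position 6 (N→M), position 8 (A→G).

1, 3, 6, 8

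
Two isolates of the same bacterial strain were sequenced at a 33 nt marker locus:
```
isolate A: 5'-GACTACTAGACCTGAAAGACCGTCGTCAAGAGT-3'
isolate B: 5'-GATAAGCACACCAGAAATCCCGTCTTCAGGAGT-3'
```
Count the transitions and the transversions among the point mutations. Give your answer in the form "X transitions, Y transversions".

3 transitions, 7 transversions

Mismatches (1-based):
position 3: C→T (pyrimidine→pyrimidine, transition)
position 4: T→A (pyrimidine→purine, transversion)
position 6: C→G (pyrimidine→purine, transversion)
position 7: T→C (pyrimidine→pyrimidine, transition)
position 9: G→C (purine→pyrimidine, transversion)
position 13: T→A (pyrimidine→purine, transversion)
position 18: G→T (purine→pyrimidine, transversion)
position 19: A→C (purine→pyrimidine, transversion)
position 25: G→T (purine→pyrimidine, transversion)
position 29: A→G (purine→purine, transition)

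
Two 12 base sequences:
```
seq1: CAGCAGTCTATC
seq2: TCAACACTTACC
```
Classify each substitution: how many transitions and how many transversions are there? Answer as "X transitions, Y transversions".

6 transitions, 3 transversions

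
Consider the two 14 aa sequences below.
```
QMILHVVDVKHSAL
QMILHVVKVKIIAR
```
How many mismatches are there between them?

4

Comparing position by position, 4 residues differ: 8 (D/K), 11 (H/I), 12 (S/I), 14 (L/R).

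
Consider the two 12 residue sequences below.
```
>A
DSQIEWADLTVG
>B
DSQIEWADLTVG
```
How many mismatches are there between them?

No positions differ; the sequences are identical.

0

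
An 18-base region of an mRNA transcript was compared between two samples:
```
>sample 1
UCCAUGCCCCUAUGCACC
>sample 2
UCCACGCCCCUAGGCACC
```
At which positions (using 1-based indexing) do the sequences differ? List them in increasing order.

5, 13

Differences at position 5 (U→C), position 13 (U→G).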